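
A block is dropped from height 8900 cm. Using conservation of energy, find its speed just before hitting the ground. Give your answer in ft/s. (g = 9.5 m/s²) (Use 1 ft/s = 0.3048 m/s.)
Convert to SI: h = 89.0 m
mgh = ½mv² ⇒ v = √(2gh) = √(2·9.5·89.0) = 41.1218 m/s = 134.9 ft/s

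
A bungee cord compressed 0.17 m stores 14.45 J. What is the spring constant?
k = 2·PE/x² = 2·14.45/(0.17)² = 1000 N/m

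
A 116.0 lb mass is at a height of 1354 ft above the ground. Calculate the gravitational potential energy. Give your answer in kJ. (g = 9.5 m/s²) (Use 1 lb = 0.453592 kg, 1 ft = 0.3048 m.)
Convert to SI: m = 52.6167 kg, h = 412.699 m
PE = mgh = (52.6167)(9.5)(412.699) = 206291 J = 206.3 kJ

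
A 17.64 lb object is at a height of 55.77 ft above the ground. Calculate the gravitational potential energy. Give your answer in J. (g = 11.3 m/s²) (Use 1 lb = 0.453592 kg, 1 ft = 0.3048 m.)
Convert to SI: m = 8.00136 kg, h = 16.9987 m
PE = mgh = (8.00136)(11.3)(16.9987) = 1537 J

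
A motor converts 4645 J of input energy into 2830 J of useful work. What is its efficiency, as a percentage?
η = W_out/W_in = 2830/4645 = 60.93%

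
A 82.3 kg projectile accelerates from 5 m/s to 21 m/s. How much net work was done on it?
W = ΔKE = ½m(v₂² − v₁²) = ½(82.3)(21² − 5²) = 17118.4 J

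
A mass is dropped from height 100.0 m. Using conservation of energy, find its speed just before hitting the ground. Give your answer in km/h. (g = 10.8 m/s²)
mgh = ½mv² ⇒ v = √(2gh) = √(2·10.8·100.0) = 46.4758 m/s = 167.3 km/h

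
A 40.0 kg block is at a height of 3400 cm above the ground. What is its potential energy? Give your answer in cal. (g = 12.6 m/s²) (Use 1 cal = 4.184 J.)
Convert to SI: m = 40.0 kg, h = 34.0 m
PE = mgh = (40.0)(12.6)(34.0) = 17136.0 J = 4096 cal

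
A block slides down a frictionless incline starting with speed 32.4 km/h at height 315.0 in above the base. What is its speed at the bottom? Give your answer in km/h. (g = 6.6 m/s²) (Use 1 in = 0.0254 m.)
Convert to SI: v₀ = 9.0 m/s, h = 8.001 m
½mv₀² + mgh = ½mv² ⇒ v = √(v₀² + 2gh) = √(9.0² + 2·6.6·8.001) = 13.6606 m/s = 49.18 km/h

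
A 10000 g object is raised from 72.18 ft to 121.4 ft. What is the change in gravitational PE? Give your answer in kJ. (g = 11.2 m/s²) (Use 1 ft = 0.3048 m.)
Convert to SI: m = 10.0 kg, Δh = 15.0023 m
ΔPE = mgΔh = (10.0)(11.2)(15.0023) = 1680.25 J = 1.68 kJ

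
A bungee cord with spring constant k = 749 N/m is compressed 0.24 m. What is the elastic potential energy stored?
PE = ½kx² = ½(749)(0.24)² = 21.57 J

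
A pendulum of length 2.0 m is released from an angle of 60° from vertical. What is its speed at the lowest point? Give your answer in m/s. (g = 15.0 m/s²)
h = L(1 − cosθ) = 2.0(1 − cos60°) = 1.0 m
v = √(2gh) = √(2·15.0·1.0) = 5.477 m/s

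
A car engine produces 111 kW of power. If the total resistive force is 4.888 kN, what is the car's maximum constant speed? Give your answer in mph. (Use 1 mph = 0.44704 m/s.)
Convert to SI: F = 4888.0 N
P = Fv ⇒ v = P/F = 111000 W/4888.0 N = 22.7087 m/s = 50.8 mph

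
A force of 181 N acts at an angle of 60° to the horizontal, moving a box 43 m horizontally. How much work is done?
W = F·d·cosθ = (181)(43)cos(60°) = 3892 J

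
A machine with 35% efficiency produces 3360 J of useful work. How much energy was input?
W_in = W_out/η = 3360/0.35 = 9600 J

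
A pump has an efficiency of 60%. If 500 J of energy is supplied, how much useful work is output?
W_out = η·W_in = 0.6·500 = 300.0 J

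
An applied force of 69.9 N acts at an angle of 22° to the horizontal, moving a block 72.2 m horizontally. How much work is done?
W = F·d·cosθ = (69.9)(72.2)cos(22°) = 4679 J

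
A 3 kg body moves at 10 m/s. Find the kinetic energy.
KE = ½mv² = ½(3)(10)² = 150.0 J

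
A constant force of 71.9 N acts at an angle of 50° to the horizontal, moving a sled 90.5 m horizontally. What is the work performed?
W = F·d·cosθ = (71.9)(90.5)cos(50°) = 4183 J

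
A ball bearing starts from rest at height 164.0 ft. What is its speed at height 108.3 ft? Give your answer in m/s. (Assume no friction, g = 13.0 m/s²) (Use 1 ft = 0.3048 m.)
Convert to SI: h₁−h₂ = 16.9774 m
mgh₁ = mgh₂ + ½mv² ⇒ v = √(2g(h₁−h₂)) = √(2·13.0·16.9774) = 21.01 m/s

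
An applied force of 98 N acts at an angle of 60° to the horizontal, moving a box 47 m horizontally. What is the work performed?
W = F·d·cosθ = (98)(47)cos(60°) = 2303 J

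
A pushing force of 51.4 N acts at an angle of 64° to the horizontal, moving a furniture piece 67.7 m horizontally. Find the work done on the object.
W = F·d·cosθ = (51.4)(67.7)cos(64°) = 1525 J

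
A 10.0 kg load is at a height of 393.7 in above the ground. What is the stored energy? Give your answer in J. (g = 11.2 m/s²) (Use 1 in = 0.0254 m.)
Convert to SI: m = 10.0 kg, h = 9.99998 m
PE = mgh = (10.0)(11.2)(9.99998) = 1120 J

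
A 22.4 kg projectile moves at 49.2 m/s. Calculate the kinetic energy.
KE = ½mv² = ½(22.4)(49.2)² = 27110 J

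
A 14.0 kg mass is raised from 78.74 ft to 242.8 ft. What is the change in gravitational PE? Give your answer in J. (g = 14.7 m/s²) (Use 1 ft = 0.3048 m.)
Convert to SI: m = 14.0 kg, Δh = 50.0055 m
ΔPE = mgΔh = (14.0)(14.7)(50.0055) = 10290 J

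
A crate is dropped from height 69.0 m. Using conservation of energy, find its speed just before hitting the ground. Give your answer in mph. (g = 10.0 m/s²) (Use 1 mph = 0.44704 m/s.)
mgh = ½mv² ⇒ v = √(2gh) = √(2·10.0·69.0) = 37.1484 m/s = 83.1 mph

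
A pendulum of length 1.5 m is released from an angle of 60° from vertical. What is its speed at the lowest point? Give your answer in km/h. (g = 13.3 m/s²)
h = L(1 − cosθ) = 1.5(1 − cos60°) = 0.75 m
v = √(2gh) = √(2·13.3·0.75) = 4.46654 m/s = 16.08 km/h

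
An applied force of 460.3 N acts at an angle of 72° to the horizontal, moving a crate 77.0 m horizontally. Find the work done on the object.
W = F·d·cosθ = (460.3)(77.0)cos(72°) = 10950 J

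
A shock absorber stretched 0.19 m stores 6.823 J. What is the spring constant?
k = 2·PE/x² = 2·6.823/(0.19)² = 378.0 N/m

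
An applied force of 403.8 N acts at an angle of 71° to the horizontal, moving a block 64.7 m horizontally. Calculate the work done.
W = F·d·cosθ = (403.8)(64.7)cos(71°) = 8506 J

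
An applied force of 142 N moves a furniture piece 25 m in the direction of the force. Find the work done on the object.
W = F·d = (142)(25) = 3550 J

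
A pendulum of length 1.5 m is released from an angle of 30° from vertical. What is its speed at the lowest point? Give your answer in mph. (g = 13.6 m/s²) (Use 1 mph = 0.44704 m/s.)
h = L(1 − cosθ) = 1.5(1 − cos30°) = 0.200962 m
v = √(2gh) = √(2·13.6·0.200962) = 2.33798 m/s = 5.23 mph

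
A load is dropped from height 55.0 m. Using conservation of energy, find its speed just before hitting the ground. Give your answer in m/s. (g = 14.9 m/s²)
mgh = ½mv² ⇒ v = √(2gh) = √(2·14.9·55.0) = 40.48 m/s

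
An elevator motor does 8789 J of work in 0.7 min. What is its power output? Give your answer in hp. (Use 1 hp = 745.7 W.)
Convert to SI: W = 8789.0 J, t = 42.0 s
P = W/t = 8789.0/42.0 = 209.262 W = 0.2806 hp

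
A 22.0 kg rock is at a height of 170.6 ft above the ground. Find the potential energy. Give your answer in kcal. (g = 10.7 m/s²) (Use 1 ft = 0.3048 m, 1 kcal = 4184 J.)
Convert to SI: m = 22.0 kg, h = 51.9989 m
PE = mgh = (22.0)(10.7)(51.9989) = 12240.5 J = 2.926 kcal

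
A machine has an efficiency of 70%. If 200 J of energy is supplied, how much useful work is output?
W_out = η·W_in = 0.7·200 = 140.0 J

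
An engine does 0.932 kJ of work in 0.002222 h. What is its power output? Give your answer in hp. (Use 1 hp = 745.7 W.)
Convert to SI: W = 932.0 J, t = 7.9992 s
P = W/t = 932.0/7.9992 = 116.512 W = 0.1562 hp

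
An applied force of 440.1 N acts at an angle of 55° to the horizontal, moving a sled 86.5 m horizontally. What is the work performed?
W = F·d·cosθ = (440.1)(86.5)cos(55°) = 21840 J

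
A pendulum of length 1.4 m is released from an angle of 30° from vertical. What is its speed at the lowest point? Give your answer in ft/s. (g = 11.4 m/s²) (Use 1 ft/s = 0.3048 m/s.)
h = L(1 − cosθ) = 1.4(1 − cos30°) = 0.187564 m
v = √(2gh) = √(2·11.4·0.187564) = 2.06796 m/s = 6.785 ft/s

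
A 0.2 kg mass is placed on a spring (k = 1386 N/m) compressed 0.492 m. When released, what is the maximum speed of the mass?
½kx² = ½mv² ⇒ v = x√(k/m) = (0.492)√(1386/0.2) = 40.96 m/s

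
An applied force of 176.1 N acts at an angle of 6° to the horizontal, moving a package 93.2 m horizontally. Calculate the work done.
W = F·d·cosθ = (176.1)(93.2)cos(6°) = 16320 J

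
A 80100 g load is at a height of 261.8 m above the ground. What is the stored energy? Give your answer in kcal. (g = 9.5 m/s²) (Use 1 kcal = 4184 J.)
Convert to SI: m = 80.1 kg, h = 261.8 m
PE = mgh = (80.1)(9.5)(261.8) = 199217 J = 47.61 kcal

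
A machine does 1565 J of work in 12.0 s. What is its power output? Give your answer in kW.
P = W/t = 1565.0/12.0 = 130.417 W = 0.1304 kW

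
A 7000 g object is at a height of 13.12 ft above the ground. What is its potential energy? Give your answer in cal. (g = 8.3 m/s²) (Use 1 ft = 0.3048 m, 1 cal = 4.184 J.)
Convert to SI: m = 7.0 kg, h = 3.99898 m
PE = mgh = (7.0)(8.3)(3.99898) = 232.341 J = 55.53 cal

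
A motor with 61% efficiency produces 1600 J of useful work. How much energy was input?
W_in = W_out/η = 1600/0.61 = 2623 J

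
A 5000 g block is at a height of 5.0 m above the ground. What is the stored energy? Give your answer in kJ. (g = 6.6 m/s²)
Convert to SI: m = 5.0 kg, h = 5.0 m
PE = mgh = (5.0)(6.6)(5.0) = 165.0 J = 0.165 kJ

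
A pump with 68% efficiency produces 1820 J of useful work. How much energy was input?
W_in = W_out/η = 1820/0.68 = 2676 J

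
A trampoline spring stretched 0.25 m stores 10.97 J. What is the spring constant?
k = 2·PE/x² = 2·10.97/(0.25)² = 351.0 N/m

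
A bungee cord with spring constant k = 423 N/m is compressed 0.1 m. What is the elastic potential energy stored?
PE = ½kx² = ½(423)(0.1)² = 2.115 J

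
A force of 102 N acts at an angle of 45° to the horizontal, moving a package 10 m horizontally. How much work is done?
W = F·d·cosθ = (102)(10)cos(45°) = 721.2 J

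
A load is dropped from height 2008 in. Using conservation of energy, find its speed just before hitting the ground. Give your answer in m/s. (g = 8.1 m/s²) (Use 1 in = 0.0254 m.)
Convert to SI: h = 51.0032 m
mgh = ½mv² ⇒ v = √(2gh) = √(2·8.1·51.0032) = 28.74 m/s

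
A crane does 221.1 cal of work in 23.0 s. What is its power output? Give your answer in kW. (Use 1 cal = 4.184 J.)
Convert to SI: W = 925.082 J, t = 23.0 s
P = W/t = 925.082/23.0 = 40.221 W = 0.04022 kW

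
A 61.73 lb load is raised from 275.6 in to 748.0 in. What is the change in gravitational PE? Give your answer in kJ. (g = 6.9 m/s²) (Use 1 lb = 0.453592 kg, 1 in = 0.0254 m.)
Convert to SI: m = 28.0002 kg, Δh = 11.999 m
ΔPE = mgΔh = (28.0002)(6.9)(11.999) = 2318.22 J = 2.318 kJ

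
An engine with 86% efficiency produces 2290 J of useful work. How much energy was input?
W_in = W_out/η = 2290/0.86 = 2663 J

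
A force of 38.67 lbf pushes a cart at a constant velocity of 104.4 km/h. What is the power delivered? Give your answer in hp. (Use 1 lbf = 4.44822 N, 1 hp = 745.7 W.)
Convert to SI: F = 172.013 N, v = 29.0 m/s
P = Fv = (172.013)(29.0) = 4988.37 W = 6.69 hp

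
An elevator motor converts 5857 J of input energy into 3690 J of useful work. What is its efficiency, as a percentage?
η = W_out/W_in = 3690/5857 = 63.0%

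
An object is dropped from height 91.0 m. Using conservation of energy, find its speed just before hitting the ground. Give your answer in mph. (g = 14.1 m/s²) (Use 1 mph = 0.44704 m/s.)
mgh = ½mv² ⇒ v = √(2gh) = √(2·14.1·91.0) = 50.6577 m/s = 113.3 mph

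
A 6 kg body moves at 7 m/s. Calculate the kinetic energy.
KE = ½mv² = ½(6)(7)² = 147.0 J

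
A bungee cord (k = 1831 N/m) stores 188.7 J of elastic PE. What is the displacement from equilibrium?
x = √(2·PE/k) = √(2·188.7/1831) = 0.454 m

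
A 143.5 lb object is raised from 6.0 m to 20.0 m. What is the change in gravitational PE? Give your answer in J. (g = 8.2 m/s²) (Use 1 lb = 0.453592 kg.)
Convert to SI: m = 65.0905 kg, Δh = 14.0 m
ΔPE = mgΔh = (65.0905)(8.2)(14.0) = 7472 J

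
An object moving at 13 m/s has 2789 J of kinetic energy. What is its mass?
m = 2·KE/v² = 2·2789/(13)² = 33.01 kg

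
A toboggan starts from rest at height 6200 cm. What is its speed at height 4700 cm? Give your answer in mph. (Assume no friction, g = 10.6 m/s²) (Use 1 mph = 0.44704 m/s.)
Convert to SI: h₁−h₂ = 15.0 m
mgh₁ = mgh₂ + ½mv² ⇒ v = √(2g(h₁−h₂)) = √(2·10.6·15.0) = 17.8326 m/s = 39.89 mph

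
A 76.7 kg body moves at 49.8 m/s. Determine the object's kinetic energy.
KE = ½mv² = ½(76.7)(49.8)² = 95110 J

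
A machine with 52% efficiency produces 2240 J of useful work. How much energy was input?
W_in = W_out/η = 2240/0.52 = 4308 J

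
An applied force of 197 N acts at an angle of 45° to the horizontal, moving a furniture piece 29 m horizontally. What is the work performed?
W = F·d·cosθ = (197)(29)cos(45°) = 4040 J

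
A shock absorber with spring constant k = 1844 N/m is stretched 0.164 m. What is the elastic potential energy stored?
PE = ½kx² = ½(1844)(0.164)² = 24.8 J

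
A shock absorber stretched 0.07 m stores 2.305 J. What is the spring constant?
k = 2·PE/x² = 2·2.305/(0.07)² = 940.8 N/m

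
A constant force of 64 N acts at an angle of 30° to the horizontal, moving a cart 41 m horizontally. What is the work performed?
W = F·d·cosθ = (64)(41)cos(30°) = 2272 J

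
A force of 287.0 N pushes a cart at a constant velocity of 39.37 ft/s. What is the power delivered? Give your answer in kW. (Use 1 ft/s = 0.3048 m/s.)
Convert to SI: F = 287.0 N, v = 12.0 m/s
P = Fv = (287.0)(12.0) = 3443.99 W = 3.444 kW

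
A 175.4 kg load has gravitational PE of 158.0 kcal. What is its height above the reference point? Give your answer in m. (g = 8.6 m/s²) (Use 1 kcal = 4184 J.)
Convert to SI: m = 175.4 kg, PE = 661072 J
h = PE/(mg) = 661072/(175.4·8.6) = 438.2 m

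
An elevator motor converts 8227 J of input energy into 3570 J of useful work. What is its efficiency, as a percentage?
η = W_out/W_in = 3570/8227 = 43.39%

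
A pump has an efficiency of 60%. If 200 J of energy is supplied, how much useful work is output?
W_out = η·W_in = 0.6·200 = 120.0 J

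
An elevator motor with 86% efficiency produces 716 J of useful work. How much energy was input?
W_in = W_out/η = 716/0.86 = 832.6 J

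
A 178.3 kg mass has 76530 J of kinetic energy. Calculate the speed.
v = √(2·KE/m) = √(2·76530/178.3) = 29.3 m/s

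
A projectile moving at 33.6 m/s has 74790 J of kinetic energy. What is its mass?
m = 2·KE/v² = 2·74790/(33.6)² = 132.5 kg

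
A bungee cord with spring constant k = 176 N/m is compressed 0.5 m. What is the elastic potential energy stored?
PE = ½kx² = ½(176)(0.5)² = 22.0 J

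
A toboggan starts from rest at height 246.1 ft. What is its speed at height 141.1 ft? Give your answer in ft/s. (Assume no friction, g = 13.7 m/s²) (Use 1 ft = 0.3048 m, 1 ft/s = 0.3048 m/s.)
Convert to SI: h₁−h₂ = 32.004 m
mgh₁ = mgh₂ + ½mv² ⇒ v = √(2g(h₁−h₂)) = √(2·13.7·32.004) = 29.6127 m/s = 97.15 ft/s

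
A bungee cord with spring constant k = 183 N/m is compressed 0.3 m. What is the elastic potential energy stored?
PE = ½kx² = ½(183)(0.3)² = 8.235 J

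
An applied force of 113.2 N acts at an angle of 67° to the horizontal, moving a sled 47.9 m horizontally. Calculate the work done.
W = F·d·cosθ = (113.2)(47.9)cos(67°) = 2119 J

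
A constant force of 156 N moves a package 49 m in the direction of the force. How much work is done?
W = F·d = (156)(49) = 7644 J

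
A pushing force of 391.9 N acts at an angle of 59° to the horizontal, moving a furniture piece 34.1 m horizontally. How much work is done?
W = F·d·cosθ = (391.9)(34.1)cos(59°) = 6883 J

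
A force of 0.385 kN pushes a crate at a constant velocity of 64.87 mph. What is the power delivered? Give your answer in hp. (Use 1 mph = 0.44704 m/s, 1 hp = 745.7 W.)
Convert to SI: F = 385.0 N, v = 28.9995 m/s
P = Fv = (385.0)(28.9995) = 11164.8 W = 14.97 hp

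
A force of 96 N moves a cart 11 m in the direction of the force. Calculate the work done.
W = F·d = (96)(11) = 1056 J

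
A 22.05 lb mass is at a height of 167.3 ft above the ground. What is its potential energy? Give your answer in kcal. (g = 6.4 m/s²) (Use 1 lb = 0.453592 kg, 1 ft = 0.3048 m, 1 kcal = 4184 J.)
Convert to SI: m = 10.0017 kg, h = 50.993 m
PE = mgh = (10.0017)(6.4)(50.993) = 3264.11 J = 0.7801 kcal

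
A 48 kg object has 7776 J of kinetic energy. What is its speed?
v = √(2·KE/m) = √(2·7776/48) = 18.0 m/s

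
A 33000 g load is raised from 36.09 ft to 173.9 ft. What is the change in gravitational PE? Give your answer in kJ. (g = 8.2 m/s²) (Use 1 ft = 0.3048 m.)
Convert to SI: m = 33.0 kg, Δh = 42.0045 m
ΔPE = mgΔh = (33.0)(8.2)(42.0045) = 11366.4 J = 11.37 kJ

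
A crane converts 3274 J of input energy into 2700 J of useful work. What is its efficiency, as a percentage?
η = W_out/W_in = 2700/3274 = 82.47%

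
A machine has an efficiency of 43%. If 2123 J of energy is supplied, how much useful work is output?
W_out = η·W_in = 0.43·2123 = 912.89 J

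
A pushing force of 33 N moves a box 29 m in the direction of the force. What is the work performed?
W = F·d = (33)(29) = 957.0 J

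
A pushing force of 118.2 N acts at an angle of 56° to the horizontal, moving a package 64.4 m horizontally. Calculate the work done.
W = F·d·cosθ = (118.2)(64.4)cos(56°) = 4257 J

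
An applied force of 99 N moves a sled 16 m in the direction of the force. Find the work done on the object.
W = F·d = (99)(16) = 1584 J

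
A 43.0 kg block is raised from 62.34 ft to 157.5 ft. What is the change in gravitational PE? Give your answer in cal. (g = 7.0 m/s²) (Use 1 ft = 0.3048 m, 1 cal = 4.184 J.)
Convert to SI: m = 43.0 kg, Δh = 29.0048 m
ΔPE = mgΔh = (43.0)(7.0)(29.0048) = 8730.44 J = 2087 cal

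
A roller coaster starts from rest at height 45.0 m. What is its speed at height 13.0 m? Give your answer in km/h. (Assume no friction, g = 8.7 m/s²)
mgh₁ = mgh₂ + ½mv² ⇒ v = √(2g(h₁−h₂)) = √(2·8.7·32.0) = 23.5966 m/s = 84.95 km/h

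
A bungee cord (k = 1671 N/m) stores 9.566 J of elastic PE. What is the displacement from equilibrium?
x = √(2·PE/k) = √(2·9.566/1671) = 0.107 m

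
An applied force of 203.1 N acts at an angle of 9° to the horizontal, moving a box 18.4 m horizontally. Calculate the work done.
W = F·d·cosθ = (203.1)(18.4)cos(9°) = 3691 J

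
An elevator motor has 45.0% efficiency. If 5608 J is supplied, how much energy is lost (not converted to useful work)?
W_lost = W_in(1 − η) = 5608·(1 − 0.45) = 3084 J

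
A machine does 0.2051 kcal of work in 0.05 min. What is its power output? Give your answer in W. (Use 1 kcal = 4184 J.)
Convert to SI: W = 858.138 J, t = 3.0 s
P = W/t = 858.138/3.0 = 286.0 W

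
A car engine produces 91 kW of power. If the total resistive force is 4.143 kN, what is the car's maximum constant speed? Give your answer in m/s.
Convert to SI: F = 4143.0 N
P = Fv ⇒ v = P/F = 91000 W/4143.0 N = 21.96 m/s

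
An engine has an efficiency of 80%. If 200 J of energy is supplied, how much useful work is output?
W_out = η·W_in = 0.8·200 = 160.0 J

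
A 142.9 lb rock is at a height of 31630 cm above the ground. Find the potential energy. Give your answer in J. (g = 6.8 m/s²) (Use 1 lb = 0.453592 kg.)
Convert to SI: m = 64.8183 kg, h = 316.3 m
PE = mgh = (64.8183)(6.8)(316.3) = 139400 J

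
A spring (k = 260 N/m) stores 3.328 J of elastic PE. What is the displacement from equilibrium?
x = √(2·PE/k) = √(2·3.328/260) = 0.16 m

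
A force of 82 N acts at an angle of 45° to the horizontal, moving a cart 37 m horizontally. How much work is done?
W = F·d·cosθ = (82)(37)cos(45°) = 2145 J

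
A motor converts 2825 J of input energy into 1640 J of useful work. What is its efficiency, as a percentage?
η = W_out/W_in = 1640/2825 = 58.05%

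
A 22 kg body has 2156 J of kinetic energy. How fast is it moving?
v = √(2·KE/m) = √(2·2156/22) = 14.0 m/s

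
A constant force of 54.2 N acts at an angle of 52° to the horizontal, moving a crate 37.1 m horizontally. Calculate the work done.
W = F·d·cosθ = (54.2)(37.1)cos(52°) = 1238 J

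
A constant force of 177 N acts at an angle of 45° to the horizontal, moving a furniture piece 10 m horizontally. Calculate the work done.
W = F·d·cosθ = (177)(10)cos(45°) = 1252 J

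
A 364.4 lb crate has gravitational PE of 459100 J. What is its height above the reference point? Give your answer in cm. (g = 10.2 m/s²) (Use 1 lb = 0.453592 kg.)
Convert to SI: m = 165.289 kg, PE = 459100 J
h = PE/(mg) = 459100/(165.289·10.2) = 272.31 m = 27230 cm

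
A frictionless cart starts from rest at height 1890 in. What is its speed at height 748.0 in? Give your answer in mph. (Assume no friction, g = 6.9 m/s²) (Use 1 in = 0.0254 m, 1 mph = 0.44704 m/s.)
Convert to SI: h₁−h₂ = 29.0068 m
mgh₁ = mgh₂ + ½mv² ⇒ v = √(2g(h₁−h₂)) = √(2·6.9·29.0068) = 20.0073 m/s = 44.76 mph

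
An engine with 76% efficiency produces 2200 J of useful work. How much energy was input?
W_in = W_out/η = 2200/0.76 = 2895 J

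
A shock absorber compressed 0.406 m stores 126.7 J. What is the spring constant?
k = 2·PE/x² = 2·126.7/(0.406)² = 1537 N/m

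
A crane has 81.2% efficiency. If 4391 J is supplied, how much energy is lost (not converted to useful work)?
W_lost = W_in(1 − η) = 4391·(1 − 0.812) = 825.5 J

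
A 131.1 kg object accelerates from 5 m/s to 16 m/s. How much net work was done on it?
W = ΔKE = ½m(v₂² − v₁²) = ½(131.1)(16² − 5²) = 15142.05 J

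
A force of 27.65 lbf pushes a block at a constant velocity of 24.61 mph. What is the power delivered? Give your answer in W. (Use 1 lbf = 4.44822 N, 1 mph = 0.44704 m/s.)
Convert to SI: F = 122.993 N, v = 11.0017 m/s
P = Fv = (122.993)(11.0017) = 1353 W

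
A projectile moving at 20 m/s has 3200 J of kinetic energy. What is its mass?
m = 2·KE/v² = 2·3200/(20)² = 16.0 kg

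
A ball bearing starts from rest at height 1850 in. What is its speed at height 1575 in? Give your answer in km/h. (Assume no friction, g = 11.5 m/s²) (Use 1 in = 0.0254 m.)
Convert to SI: h₁−h₂ = 6.985 m
mgh₁ = mgh₂ + ½mv² ⇒ v = √(2g(h₁−h₂)) = √(2·11.5·6.985) = 12.675 m/s = 45.63 km/h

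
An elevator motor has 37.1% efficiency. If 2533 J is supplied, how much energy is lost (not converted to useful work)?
W_lost = W_in(1 − η) = 2533·(1 − 0.371) = 1593 J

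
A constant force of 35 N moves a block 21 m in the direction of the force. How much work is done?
W = F·d = (35)(21) = 735.0 J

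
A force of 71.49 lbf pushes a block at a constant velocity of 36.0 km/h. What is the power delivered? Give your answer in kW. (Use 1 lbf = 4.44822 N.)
Convert to SI: F = 318.003 N, v = 10.0 m/s
P = Fv = (318.003)(10.0) = 3180.03 W = 3.18 kW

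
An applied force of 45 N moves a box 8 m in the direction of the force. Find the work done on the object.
W = F·d = (45)(8) = 360.0 J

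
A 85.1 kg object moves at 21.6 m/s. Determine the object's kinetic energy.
KE = ½mv² = ½(85.1)(21.6)² = 19850 J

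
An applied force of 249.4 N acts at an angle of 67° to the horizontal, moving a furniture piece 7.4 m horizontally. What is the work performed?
W = F·d·cosθ = (249.4)(7.4)cos(67°) = 721.1 J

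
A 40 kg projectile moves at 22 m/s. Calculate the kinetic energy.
KE = ½mv² = ½(40)(22)² = 9680.0 J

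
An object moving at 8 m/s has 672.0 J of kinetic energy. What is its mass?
m = 2·KE/v² = 2·672.0/(8)² = 21.0 kg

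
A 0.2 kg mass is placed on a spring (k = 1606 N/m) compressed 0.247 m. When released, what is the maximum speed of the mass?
½kx² = ½mv² ⇒ v = x√(k/m) = (0.247)√(1606/0.2) = 22.13 m/s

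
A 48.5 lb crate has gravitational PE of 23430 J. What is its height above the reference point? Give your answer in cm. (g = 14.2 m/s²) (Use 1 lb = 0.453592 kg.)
Convert to SI: m = 21.9992 kg, PE = 23430.0 J
h = PE/(mg) = 23430.0/(21.9992·14.2) = 75.0027 m = 7500 cm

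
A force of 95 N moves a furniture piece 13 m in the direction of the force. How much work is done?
W = F·d = (95)(13) = 1235 J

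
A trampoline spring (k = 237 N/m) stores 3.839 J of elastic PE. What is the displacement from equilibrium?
x = √(2·PE/k) = √(2·3.839/237) = 0.18 m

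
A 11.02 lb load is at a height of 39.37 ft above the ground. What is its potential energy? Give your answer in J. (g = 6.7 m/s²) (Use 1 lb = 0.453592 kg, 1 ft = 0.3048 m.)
Convert to SI: m = 4.99858 kg, h = 12.0 m
PE = mgh = (4.99858)(6.7)(12.0) = 401.9 J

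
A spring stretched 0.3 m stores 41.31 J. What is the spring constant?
k = 2·PE/x² = 2·41.31/(0.3)² = 918.0 N/m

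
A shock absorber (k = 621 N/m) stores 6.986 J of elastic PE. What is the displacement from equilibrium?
x = √(2·PE/k) = √(2·6.986/621) = 0.15 m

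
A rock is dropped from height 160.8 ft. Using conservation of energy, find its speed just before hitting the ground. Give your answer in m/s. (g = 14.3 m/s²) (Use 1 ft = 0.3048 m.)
Convert to SI: h = 49.0118 m
mgh = ½mv² ⇒ v = √(2gh) = √(2·14.3·49.0118) = 37.44 m/s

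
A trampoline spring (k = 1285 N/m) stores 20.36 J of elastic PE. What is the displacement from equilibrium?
x = √(2·PE/k) = √(2·20.36/1285) = 0.178 m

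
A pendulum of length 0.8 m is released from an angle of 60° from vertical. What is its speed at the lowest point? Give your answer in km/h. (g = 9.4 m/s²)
h = L(1 − cosθ) = 0.8(1 − cos60°) = 0.4 m
v = √(2gh) = √(2·9.4·0.4) = 2.74226 m/s = 9.872 km/h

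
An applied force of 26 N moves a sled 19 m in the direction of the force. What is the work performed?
W = F·d = (26)(19) = 494.0 J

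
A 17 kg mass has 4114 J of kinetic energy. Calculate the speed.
v = √(2·KE/m) = √(2·4114/17) = 22.0 m/s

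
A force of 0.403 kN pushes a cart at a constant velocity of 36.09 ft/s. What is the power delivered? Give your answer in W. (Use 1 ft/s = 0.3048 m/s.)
Convert to SI: F = 403.0 N, v = 11.0002 m/s
P = Fv = (403.0)(11.0002) = 4433 W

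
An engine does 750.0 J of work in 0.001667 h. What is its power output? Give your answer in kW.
Convert to SI: W = 750.0 J, t = 6.0012 s
P = W/t = 750.0/6.0012 = 124.975 W = 0.125 kW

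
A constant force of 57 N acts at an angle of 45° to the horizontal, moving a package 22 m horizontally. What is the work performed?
W = F·d·cosθ = (57)(22)cos(45°) = 886.7 J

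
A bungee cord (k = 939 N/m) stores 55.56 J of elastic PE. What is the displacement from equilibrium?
x = √(2·PE/k) = √(2·55.56/939) = 0.344 m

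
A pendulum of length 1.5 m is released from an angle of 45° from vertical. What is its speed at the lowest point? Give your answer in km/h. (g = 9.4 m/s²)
h = L(1 − cosθ) = 1.5(1 − cos45°) = 0.43934 m
v = √(2gh) = √(2·9.4·0.43934) = 2.87395 m/s = 10.35 km/h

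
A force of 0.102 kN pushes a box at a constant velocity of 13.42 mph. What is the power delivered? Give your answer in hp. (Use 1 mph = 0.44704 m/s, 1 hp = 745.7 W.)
Convert to SI: F = 102.0 N, v = 5.99928 m/s
P = Fv = (102.0)(5.99928) = 611.926 W = 0.8206 hp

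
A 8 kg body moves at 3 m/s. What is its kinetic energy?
KE = ½mv² = ½(8)(3)² = 36.0 J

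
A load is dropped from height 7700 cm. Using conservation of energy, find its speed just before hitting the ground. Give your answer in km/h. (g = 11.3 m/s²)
Convert to SI: h = 77.0 m
mgh = ½mv² ⇒ v = √(2gh) = √(2·11.3·77.0) = 41.7157 m/s = 150.2 km/h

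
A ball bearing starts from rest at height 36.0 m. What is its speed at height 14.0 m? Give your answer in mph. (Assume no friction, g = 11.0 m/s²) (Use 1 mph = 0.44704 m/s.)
mgh₁ = mgh₂ + ½mv² ⇒ v = √(2g(h₁−h₂)) = √(2·11.0·22.0) = 22.0 m/s = 49.21 mph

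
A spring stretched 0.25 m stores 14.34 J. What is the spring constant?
k = 2·PE/x² = 2·14.34/(0.25)² = 458.9 N/m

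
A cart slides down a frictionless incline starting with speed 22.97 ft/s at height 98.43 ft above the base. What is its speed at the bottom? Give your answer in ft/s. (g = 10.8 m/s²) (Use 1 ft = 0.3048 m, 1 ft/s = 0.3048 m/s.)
Convert to SI: v₀ = 7.00126 m/s, h = 30.0015 m
½mv₀² + mgh = ½mv² ⇒ v = √(v₀² + 2gh) = √(7.00126² + 2·10.8·30.0015) = 26.4017 m/s = 86.62 ft/s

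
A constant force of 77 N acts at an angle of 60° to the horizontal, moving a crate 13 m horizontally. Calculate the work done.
W = F·d·cosθ = (77)(13)cos(60°) = 500.5 J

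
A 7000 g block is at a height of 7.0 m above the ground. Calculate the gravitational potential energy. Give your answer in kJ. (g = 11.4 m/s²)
Convert to SI: m = 7.0 kg, h = 7.0 m
PE = mgh = (7.0)(11.4)(7.0) = 558.6 J = 0.5586 kJ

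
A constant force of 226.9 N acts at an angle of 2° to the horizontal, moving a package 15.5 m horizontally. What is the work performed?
W = F·d·cosθ = (226.9)(15.5)cos(2°) = 3515 J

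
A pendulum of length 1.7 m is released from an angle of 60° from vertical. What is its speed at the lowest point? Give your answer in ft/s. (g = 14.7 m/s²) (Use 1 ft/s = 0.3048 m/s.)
h = L(1 − cosθ) = 1.7(1 − cos60°) = 0.85 m
v = √(2gh) = √(2·14.7·0.85) = 4.999 m/s = 16.4 ft/s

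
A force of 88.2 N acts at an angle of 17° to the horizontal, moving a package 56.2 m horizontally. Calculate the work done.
W = F·d·cosθ = (88.2)(56.2)cos(17°) = 4740 J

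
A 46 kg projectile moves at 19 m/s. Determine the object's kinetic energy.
KE = ½mv² = ½(46)(19)² = 8303.0 J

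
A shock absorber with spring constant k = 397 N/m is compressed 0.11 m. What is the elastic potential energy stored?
PE = ½kx² = ½(397)(0.11)² = 2.402 J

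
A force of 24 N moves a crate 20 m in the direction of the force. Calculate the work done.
W = F·d = (24)(20) = 480.0 J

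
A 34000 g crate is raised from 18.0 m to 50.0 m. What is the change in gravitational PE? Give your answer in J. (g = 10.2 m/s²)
Convert to SI: m = 34.0 kg, Δh = 32.0 m
ΔPE = mgΔh = (34.0)(10.2)(32.0) = 11100 J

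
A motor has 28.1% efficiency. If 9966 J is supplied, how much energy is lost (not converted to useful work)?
W_lost = W_in(1 − η) = 9966·(1 − 0.281) = 7166 J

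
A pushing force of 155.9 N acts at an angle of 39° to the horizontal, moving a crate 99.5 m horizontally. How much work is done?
W = F·d·cosθ = (155.9)(99.5)cos(39°) = 12060 J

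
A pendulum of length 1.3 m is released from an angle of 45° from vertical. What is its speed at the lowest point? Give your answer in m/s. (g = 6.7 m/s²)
h = L(1 − cosθ) = 1.3(1 − cos45°) = 0.380761 m
v = √(2gh) = √(2·6.7·0.380761) = 2.259 m/s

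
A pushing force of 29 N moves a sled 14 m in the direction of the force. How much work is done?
W = F·d = (29)(14) = 406.0 J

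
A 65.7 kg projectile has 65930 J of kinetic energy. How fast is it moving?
v = √(2·KE/m) = √(2·65930/65.7) = 44.8 m/s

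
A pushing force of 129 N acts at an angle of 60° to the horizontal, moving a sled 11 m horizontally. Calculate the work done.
W = F·d·cosθ = (129)(11)cos(60°) = 709.5 J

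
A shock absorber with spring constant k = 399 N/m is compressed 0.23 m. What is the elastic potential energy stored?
PE = ½kx² = ½(399)(0.23)² = 10.55 J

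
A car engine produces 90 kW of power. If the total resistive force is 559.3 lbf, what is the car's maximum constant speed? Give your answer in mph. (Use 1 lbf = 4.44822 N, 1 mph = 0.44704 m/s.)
Convert to SI: F = 2487.89 N
P = Fv ⇒ v = P/F = 90000 W/2487.89 N = 36.1752 m/s = 80.92 mph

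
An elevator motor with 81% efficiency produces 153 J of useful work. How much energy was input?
W_in = W_out/η = 153/0.81 = 188.9 J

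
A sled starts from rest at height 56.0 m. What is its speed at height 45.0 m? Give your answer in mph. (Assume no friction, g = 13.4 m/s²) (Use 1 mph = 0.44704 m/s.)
mgh₁ = mgh₂ + ½mv² ⇒ v = √(2g(h₁−h₂)) = √(2·13.4·11.0) = 17.1697 m/s = 38.41 mph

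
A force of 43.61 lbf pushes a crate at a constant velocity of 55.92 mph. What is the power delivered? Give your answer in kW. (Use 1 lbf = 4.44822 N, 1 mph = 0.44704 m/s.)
Convert to SI: F = 193.987 N, v = 24.9985 m/s
P = Fv = (193.987)(24.9985) = 4849.38 W = 4.849 kW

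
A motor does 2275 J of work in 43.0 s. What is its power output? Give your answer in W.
P = W/t = 2275.0/43.0 = 52.91 W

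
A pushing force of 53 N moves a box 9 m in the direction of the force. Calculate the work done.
W = F·d = (53)(9) = 477.0 J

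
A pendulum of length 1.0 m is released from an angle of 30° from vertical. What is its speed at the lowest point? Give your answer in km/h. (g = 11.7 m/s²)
h = L(1 − cosθ) = 1.0(1 − cos30°) = 0.133975 m
v = √(2gh) = √(2·11.7·0.133975) = 1.77059 m/s = 6.374 km/h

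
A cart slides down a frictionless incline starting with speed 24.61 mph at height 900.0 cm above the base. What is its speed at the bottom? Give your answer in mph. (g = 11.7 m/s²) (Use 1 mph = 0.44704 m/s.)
Convert to SI: v₀ = 11.0017 m/s, h = 9.0 m
½mv₀² + mgh = ½mv² ⇒ v = √(v₀² + 2gh) = √(11.0017² + 2·11.7·9.0) = 18.2109 m/s = 40.74 mph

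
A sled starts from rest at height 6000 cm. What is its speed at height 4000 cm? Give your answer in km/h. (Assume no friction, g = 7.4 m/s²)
Convert to SI: h₁−h₂ = 20.0 m
mgh₁ = mgh₂ + ½mv² ⇒ v = √(2g(h₁−h₂)) = √(2·7.4·20.0) = 17.2047 m/s = 61.94 km/h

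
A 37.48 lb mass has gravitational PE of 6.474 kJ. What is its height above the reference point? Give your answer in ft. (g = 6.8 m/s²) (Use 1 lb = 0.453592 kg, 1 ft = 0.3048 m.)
Convert to SI: m = 17.0006 kg, PE = 6474.0 J
h = PE/(mg) = 6474.0/(17.0006·6.8) = 56.0014 m = 183.7 ft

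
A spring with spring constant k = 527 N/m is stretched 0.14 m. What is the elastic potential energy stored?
PE = ½kx² = ½(527)(0.14)² = 5.165 J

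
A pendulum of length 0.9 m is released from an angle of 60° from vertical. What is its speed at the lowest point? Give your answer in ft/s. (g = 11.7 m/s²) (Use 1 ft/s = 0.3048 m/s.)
h = L(1 − cosθ) = 0.9(1 − cos60°) = 0.45 m
v = √(2gh) = √(2·11.7·0.45) = 3.245 m/s = 10.65 ft/s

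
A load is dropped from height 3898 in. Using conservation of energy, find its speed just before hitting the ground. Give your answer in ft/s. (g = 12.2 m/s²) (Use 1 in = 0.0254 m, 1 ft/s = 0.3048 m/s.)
Convert to SI: h = 99.0092 m
mgh = ½mv² ⇒ v = √(2gh) = √(2·12.2·99.0092) = 49.151 m/s = 161.3 ft/s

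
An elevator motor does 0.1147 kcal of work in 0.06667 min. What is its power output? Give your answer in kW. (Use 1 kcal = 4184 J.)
Convert to SI: W = 479.905 J, t = 4.0002 s
P = W/t = 479.905/4.0002 = 119.97 W = 0.12 kW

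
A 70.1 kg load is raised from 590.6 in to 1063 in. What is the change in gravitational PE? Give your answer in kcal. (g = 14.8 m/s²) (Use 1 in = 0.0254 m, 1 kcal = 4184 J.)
Convert to SI: m = 70.1 kg, Δh = 11.999 m
ΔPE = mgΔh = (70.1)(14.8)(11.999) = 12448.7 J = 2.975 kcal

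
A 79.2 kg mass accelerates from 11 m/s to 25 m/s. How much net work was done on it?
W = ΔKE = ½m(v₂² − v₁²) = ½(79.2)(25² − 11²) = 19958.4 J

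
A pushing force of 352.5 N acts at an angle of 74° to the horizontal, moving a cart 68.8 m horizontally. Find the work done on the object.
W = F·d·cosθ = (352.5)(68.8)cos(74°) = 6685 J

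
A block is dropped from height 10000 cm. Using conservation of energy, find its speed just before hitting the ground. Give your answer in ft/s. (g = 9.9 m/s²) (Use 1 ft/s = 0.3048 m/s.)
Convert to SI: h = 100.0 m
mgh = ½mv² ⇒ v = √(2gh) = √(2·9.9·100.0) = 44.4972 m/s = 146.0 ft/s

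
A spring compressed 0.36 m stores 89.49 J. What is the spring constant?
k = 2·PE/x² = 2·89.49/(0.36)² = 1381 N/m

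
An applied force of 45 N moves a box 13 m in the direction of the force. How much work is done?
W = F·d = (45)(13) = 585.0 J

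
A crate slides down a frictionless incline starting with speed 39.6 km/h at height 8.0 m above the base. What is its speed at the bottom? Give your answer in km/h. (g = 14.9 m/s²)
Convert to SI: v₀ = 11.0 m/s, h = 8.0 m
½mv₀² + mgh = ½mv² ⇒ v = √(v₀² + 2gh) = √(11.0² + 2·14.9·8.0) = 18.9578 m/s = 68.25 km/h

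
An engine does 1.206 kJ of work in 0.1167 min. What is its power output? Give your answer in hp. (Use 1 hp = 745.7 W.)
Convert to SI: W = 1206.0 J, t = 7.002 s
P = W/t = 1206.0/7.002 = 172.237 W = 0.231 hp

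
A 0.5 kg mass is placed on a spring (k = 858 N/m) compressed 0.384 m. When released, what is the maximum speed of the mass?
½kx² = ½mv² ⇒ v = x√(k/m) = (0.384)√(858/0.5) = 15.91 m/s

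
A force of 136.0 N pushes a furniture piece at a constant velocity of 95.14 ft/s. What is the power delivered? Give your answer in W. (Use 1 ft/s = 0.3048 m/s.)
Convert to SI: F = 136.0 N, v = 28.9987 m/s
P = Fv = (136.0)(28.9987) = 3944 W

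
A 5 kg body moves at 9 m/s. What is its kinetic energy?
KE = ½mv² = ½(5)(9)² = 202.5 J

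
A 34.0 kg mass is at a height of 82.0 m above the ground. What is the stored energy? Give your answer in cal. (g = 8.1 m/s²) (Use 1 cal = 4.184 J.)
PE = mgh = (34.0)(8.1)(82.0) = 22582.8 J = 5397 cal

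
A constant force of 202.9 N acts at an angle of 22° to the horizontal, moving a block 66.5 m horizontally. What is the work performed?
W = F·d·cosθ = (202.9)(66.5)cos(22°) = 12510 J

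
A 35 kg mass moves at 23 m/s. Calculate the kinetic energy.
KE = ½mv² = ½(35)(23)² = 9257.5 J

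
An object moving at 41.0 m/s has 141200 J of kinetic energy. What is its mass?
m = 2·KE/v² = 2·141200/(41.0)² = 168.0 kg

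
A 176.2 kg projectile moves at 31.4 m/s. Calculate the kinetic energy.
KE = ½mv² = ½(176.2)(31.4)² = 86860 J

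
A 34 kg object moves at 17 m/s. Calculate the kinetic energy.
KE = ½mv² = ½(34)(17)² = 4913.0 J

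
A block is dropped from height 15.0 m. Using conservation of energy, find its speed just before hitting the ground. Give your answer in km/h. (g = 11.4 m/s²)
mgh = ½mv² ⇒ v = √(2gh) = √(2·11.4·15.0) = 18.4932 m/s = 66.58 km/h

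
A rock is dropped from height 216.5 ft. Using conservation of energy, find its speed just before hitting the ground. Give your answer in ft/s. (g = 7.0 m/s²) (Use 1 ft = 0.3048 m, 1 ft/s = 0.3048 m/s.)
Convert to SI: h = 65.9892 m
mgh = ½mv² ⇒ v = √(2gh) = √(2·7.0·65.9892) = 30.3949 m/s = 99.72 ft/s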